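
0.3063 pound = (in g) 138.9. Check: 1 pound = 0.45359237 kg, so 0.3063 pound = 0.3063 * 0.45359237 = 0.13893534 kg. 1 g = 0.001 kg, so 0.13893534 kg = 0.13893534 / 0.001 = 138.93534 g ≈ 138.9 g (4 s.f.).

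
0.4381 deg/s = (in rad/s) 1 deg/s = 0.017453293 rad/s, so 0.4381 deg/s = 0.4381 * 0.017453293 = 0.0076462875 rad/s. Result: 0.0076462875 rad/s ≈ 0.007646 rad/s (4 s.f.). Final answer: 0.007646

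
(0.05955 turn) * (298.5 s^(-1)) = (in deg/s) 6399. Check: 1 turn = 6.2831853 rad, so 0.05955 turn = 0.05955 * 6.2831853 = 0.37416369 rad. 298.5 s^(-1) = 298.5 Hz. Combine: 0.37416369 rad * 298.5 Hz = 111.68786 rad/s. 1 deg/s = 0.017453293 rad/s, so 111.68786 rad/s = 111.68786 / 0.017453293 = 6399.243 deg/s ≈ 6399 deg/s (4 s.f.).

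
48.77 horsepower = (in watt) 3.637e+04. Check: 1 horsepower = 745.69987 W, so 48.77 horsepower = 48.77 * 745.69987 = 36367.783 W. 36367.783 W = 36367.783 watt ≈ 3.637e+04 watt (4 s.f.).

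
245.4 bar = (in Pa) 2.454e+07. Check: 1 bar = 100000 Pa, so 245.4 bar = 245.4 * 100000 = 24540000 Pa. Result: 24540000 Pa ≈ 2.454e+07 Pa (4 s.f.).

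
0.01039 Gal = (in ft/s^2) 1 Gal = 0.01 m/s^2, so 0.01039 Gal = 0.01039 * 0.01 = 0.0001039 m/s^2. 1 ft/s^2 = 0.3048 m/s^2, so 0.0001039 m/s^2 = 0.0001039 / 0.3048 = 0.00034087927 ft/s^2 ≈ 0.0003409 ft/s^2 (4 s.f.). Final answer: 0.0003409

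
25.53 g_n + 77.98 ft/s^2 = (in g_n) 27.95. Check: 1 g_n = 9.80665 m/s^2, so 25.53 g_n = 25.53 * 9.80665 = 250.36377 m/s^2. 1 ft/s^2 = 0.3048 m/s^2, so 77.98 ft/s^2 = 77.98 * 0.3048 = 23.768304 m/s^2. Sum: 250.36377 + 23.768304 = 274.13208 m/s^2. 1 g_n = 9.80665 m/s^2, so 274.13208 m/s^2 = 274.13208 / 9.80665 = 27.953692 g_n ≈ 27.95 g_n (4 s.f.).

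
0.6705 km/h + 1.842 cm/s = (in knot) 0.3978. Check: 1 km/h = 0.27777778 m/s, so 0.6705 km/h = 0.6705 * 0.27777778 = 0.18625 m/s. 1 cm/s = 0.01 m/s, so 1.842 cm/s = 1.842 * 0.01 = 0.01842 m/s. Sum: 0.18625 + 0.01842 = 0.20467 m/s. 1 knot = 0.51444444 m/s, so 0.20467 m/s = 0.20467 / 0.51444444 = 0.39784665 knot ≈ 0.3978 knot (4 s.f.).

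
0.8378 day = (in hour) 1 day = 86400 s, so 0.8378 day = 0.8378 * 86400 = 72385.92 s. 1 hour = 3600 s, so 72385.92 s = 72385.92 / 3600 = 20.1072 hour ≈ 20.11 hour (4 s.f.). Final answer: 20.11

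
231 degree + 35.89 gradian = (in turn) 0.7314. Check: 1 degree = 0.017453293 rad, so 231 degree = 231 * 0.017453293 = 4.0317106 rad. 1 gradian = 0.015707963 rad, so 35.89 gradian = 35.89 * 0.015707963 = 0.5637588 rad. Sum: 4.0317106 + 0.5637588 = 4.5954694 rad. 1 turn = 6.2831853 rad, so 4.5954694 rad = 4.5954694 / 6.2831853 = 0.73139167 turn ≈ 0.7314 turn (4 s.f.).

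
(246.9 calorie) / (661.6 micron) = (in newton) 1 calorie = 4.184 J, so 246.9 calorie = 246.9 * 4.184 = 1033.0296 J. 1 micron = 1e-06 m, so 661.6 micron = 661.6 * 1e-06 = 0.0006616 m. Combine: 1033.0296 J / 0.0006616 m = 1561411.1 N. 1561411.1 N = 1561411.1 newton ≈ 1.561e+06 newton (4 s.f.). Final answer: 1.561e+06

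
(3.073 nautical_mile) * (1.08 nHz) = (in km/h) 2.213e-05. Check: 1 nautical_mile = 1852 m, so 3.073 nautical_mile = 3.073 * 1852 = 5691.196 m. 1 nHz = 1e-09 Hz, so 1.08 nHz = 1.08 * 1e-09 = 1.08e-09 Hz. Combine: 5691.196 m * 1.08e-09 Hz = 6.1464917e-06 m/s. 1 km/h = 0.27777778 m/s, so 6.1464917e-06 m/s = 6.1464917e-06 / 0.27777778 = 2.212737e-05 km/h ≈ 2.213e-05 km/h (4 s.f.).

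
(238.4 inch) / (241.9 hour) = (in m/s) 6.953e-06. Check: 1 inch = 0.0254 m, so 238.4 inch = 238.4 * 0.0254 = 6.05536 m. 1 hour = 3600 s, so 241.9 hour = 241.9 * 3600 = 870840 s. Combine: 6.05536 m / 870840 s = 6.9534702e-06 m/s. Result: 6.9534702e-06 m/s ≈ 6.953e-06 m/s (4 s.f.).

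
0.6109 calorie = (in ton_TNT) 1 calorie = 4.184 J, so 0.6109 calorie = 0.6109 * 4.184 = 2.5560056 J. 1 ton_TNT = 4.184e+09 J, so 2.5560056 J = 2.5560056 / 4.184e+09 = 6.109e-10 ton_TNT. Final answer: 6.109e-10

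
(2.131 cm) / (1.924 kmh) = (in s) 1 cm = 0.01 m, so 2.131 cm = 2.131 * 0.01 = 0.02131 m. 1 kmh = 0.27777778 m/s, so 1.924 kmh = 1.924 * 0.27777778 = 0.53444444 m/s. Combine: 0.02131 m / 0.53444444 m/s = 0.039873181 s. Result: 0.039873181 s ≈ 0.03987 s (4 s.f.). Final answer: 0.03987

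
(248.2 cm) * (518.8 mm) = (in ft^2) 1 cm = 0.01 m, so 248.2 cm = 248.2 * 0.01 = 2.482 m. 1 mm = 0.001 m, so 518.8 mm = 518.8 * 0.001 = 0.5188 m. Combine: 2.482 m * 0.5188 m = 1.2876616 m^2. 1 ft^2 = 0.09290304 m^2, so 1.2876616 m^2 = 1.2876616 / 0.09290304 = 13.860274 ft^2 ≈ 13.86 ft^2 (4 s.f.). Final answer: 13.86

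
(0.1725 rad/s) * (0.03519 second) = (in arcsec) 1252. Check: 0.1725 rad/s is already in rad/s. 0.03519 second = 0.03519 s. Combine: 0.1725 rad/s * 0.03519 s = 0.006070275 rad. 1 arcsec = 4.8481368e-06 rad, so 0.006070275 rad = 0.006070275 / 4.8481368e-06 = 1252.0841 arcsec ≈ 1252 arcsec (4 s.f.).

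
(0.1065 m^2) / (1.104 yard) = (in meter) 0.1065 m^2 is already in m^2. 1 yard = 0.9144 m, so 1.104 yard = 1.104 * 0.9144 = 1.0094976 m. Combine: 0.1065 m^2 / 1.0094976 m = 0.10549802 m. 0.10549802 m = 0.10549802 meter ≈ 0.1055 meter (4 s.f.). Final answer: 0.1055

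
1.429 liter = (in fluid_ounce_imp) 50.29. Check: 1 liter = 0.001 m^3, so 1.429 liter = 1.429 * 0.001 = 0.001429 m^3. 1 fluid_ounce_imp = 2.8413063e-05 m^3, so 0.001429 m^3 = 0.001429 / 2.8413063e-05 = 50.293769 fluid_ounce_imp ≈ 50.29 fluid_ounce_imp (4 s.f.).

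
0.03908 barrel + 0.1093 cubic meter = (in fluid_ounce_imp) 1 barrel = 0.15898729 m^3, so 0.03908 barrel = 0.03908 * 0.15898729 = 0.0062132235 m^3. 0.1093 cubic meter = 0.1093 m^3. Sum: 0.0062132235 + 0.1093 = 0.11551322 m^3. 1 fluid_ounce_imp = 2.8413063e-05 m^3, so 0.11551322 m^3 = 0.11551322 / 2.8413063e-05 = 4065.4971 fluid_ounce_imp ≈ 4065 fluid_ounce_imp (4 s.f.). Final answer: 4065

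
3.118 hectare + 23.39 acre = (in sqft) 1.354e+06. Check: 1 hectare = 10000 m^2, so 3.118 hectare = 3.118 * 10000 = 31180 m^2. 1 acre = 4046.8564 m^2, so 23.39 acre = 23.39 * 4046.8564 = 94655.972 m^2. Sum: 31180 + 94655.972 = 125835.97 m^2. 1 sqft = 0.09290304 m^2, so 125835.97 m^2 = 125835.97 / 0.09290304 = 1354487.1 sqft ≈ 1.354e+06 sqft (4 s.f.).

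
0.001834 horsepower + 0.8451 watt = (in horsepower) 1 horsepower = 745.69987 W, so 0.001834 horsepower = 0.001834 * 745.69987 = 1.3676136 W. 0.8451 watt = 0.8451 W. Sum: 1.3676136 + 0.8451 = 2.2127136 W. 1 horsepower = 745.69987 W, so 2.2127136 W = 2.2127136 / 745.69987 = 0.0029672978 horsepower ≈ 0.002967 horsepower (4 s.f.). Final answer: 0.002967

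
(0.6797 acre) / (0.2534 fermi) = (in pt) 1 acre = 4046.8564 m^2, so 0.6797 acre = 0.6797 * 4046.8564 = 2750.6483 m^2. 1 fermi = 1e-15 m, so 0.2534 fermi = 0.2534 * 1e-15 = 2.534e-16 m. Combine: 2750.6483 m^2 / 2.534e-16 m = 1.0854966e+19 m. 1 pt = 0.00035277778 m, so 1.0854966e+19 m = 1.0854966e+19 / 0.00035277778 = 3.0769982e+22 pt ≈ 3.077e+22 pt (4 s.f.). Final answer: 3.077e+22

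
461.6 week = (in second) 2.792e+08. Check: 1 week = 604800 s, so 461.6 week = 461.6 * 604800 = 2.7917568e+08 s. 2.7917568e+08 s = 2.7917568e+08 second ≈ 2.792e+08 second (4 s.f.).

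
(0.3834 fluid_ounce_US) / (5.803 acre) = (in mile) 1 fluid_ounce_US = 2.957353e-05 m^3, so 0.3834 fluid_ounce_US = 0.3834 * 2.957353e-05 = 1.1338491e-05 m^3. 1 acre = 4046.8564 m^2, so 5.803 acre = 5.803 * 4046.8564 = 23483.908 m^2. Combine: 1.1338491e-05 m^3 / 23483.908 m^2 = 4.8281961e-10 m. 1 mile = 1609.344 m, so 4.8281961e-10 m = 4.8281961e-10 / 1609.344 = 3.000102e-13 mile ≈ 3e-13 mile (4 s.f.). Final answer: 3e-13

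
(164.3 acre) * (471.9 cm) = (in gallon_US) 8.289e+08. Check: 1 acre = 4046.8564 m^2, so 164.3 acre = 164.3 * 4046.8564 = 664898.51 m^2. 1 cm = 0.01 m, so 471.9 cm = 471.9 * 0.01 = 4.719 m. Combine: 664898.51 m^2 * 4.719 m = 3137656.1 m^3. 1 gallon_US = 0.0037854118 m^3, so 3137656.1 m^3 = 3137656.1 / 0.0037854118 = 8.2888104e+08 gallon_US ≈ 8.289e+08 gallon_US (4 s.f.).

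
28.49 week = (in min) 1 week = 604800 s, so 28.49 week = 28.49 * 604800 = 17230752 s. 1 min = 60 s, so 17230752 s = 17230752 / 60 = 287179.2 min ≈ 2.872e+05 min (4 s.f.). Final answer: 2.872e+05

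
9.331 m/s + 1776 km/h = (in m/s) 502.7. Check: 9.331 m/s is already in m/s. 1 km/h = 0.27777778 m/s, so 1776 km/h = 1776 * 0.27777778 = 493.33333 m/s. Sum: 9.331 + 493.33333 = 502.66433 m/s. Result: 502.66433 m/s ≈ 502.7 m/s (4 s.f.).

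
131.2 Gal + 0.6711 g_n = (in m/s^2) 1 Gal = 0.01 m/s^2, so 131.2 Gal = 131.2 * 0.01 = 1.312 m/s^2. 1 g_n = 9.80665 m/s^2, so 0.6711 g_n = 0.6711 * 9.80665 = 6.5812428 m/s^2. Sum: 1.312 + 6.5812428 = 7.8932428 m/s^2. Result: 7.8932428 m/s^2 ≈ 7.893 m/s^2 (4 s.f.). Final answer: 7.893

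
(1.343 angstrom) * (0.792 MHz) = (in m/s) 0.0001064. Check: 1 angstrom = 1e-10 m, so 1.343 angstrom = 1.343 * 1e-10 = 1.343e-10 m. 1 MHz = 1000000 Hz, so 0.792 MHz = 0.792 * 1000000 = 792000 Hz. Combine: 1.343e-10 m * 792000 Hz = 0.0001063656 m/s. Result: 0.0001063656 m/s ≈ 0.0001064 m/s (4 s.f.).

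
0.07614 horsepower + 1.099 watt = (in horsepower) 0.07761. Check: 1 horsepower = 745.69987 W, so 0.07614 horsepower = 0.07614 * 745.69987 = 56.777588 W. 1.099 watt = 1.099 W. Sum: 56.777588 + 1.099 = 57.876588 W. 1 horsepower = 745.69987 W, so 57.876588 W = 57.876588 / 745.69987 = 0.077613783 horsepower ≈ 0.07761 horsepower (4 s.f.).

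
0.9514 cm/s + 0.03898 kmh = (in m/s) 0.02034. Check: 1 cm/s = 0.01 m/s, so 0.9514 cm/s = 0.9514 * 0.01 = 0.009514 m/s. 1 kmh = 0.27777778 m/s, so 0.03898 kmh = 0.03898 * 0.27777778 = 0.010827778 m/s. Sum: 0.009514 + 0.010827778 = 0.020341778 m/s. Result: 0.020341778 m/s ≈ 0.02034 m/s (4 s.f.).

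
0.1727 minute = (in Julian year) 1 minute = 60 s, so 0.1727 minute = 0.1727 * 60 = 10.362 s. 1 Julian year = 31557600 s, so 10.362 s = 10.362 / 31557600 = 3.2835197e-07 Julian year ≈ 3.284e-07 Julian year (4 s.f.). Final answer: 3.284e-07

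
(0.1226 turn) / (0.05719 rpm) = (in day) 0.001489. Check: 1 turn = 6.2831853 rad, so 0.1226 turn = 0.1226 * 6.2831853 = 0.77031852 rad. 1 rpm = 0.10471976 rad/s, so 0.05719 rpm = 0.05719 * 0.10471976 = 0.0059889228 rad/s. Combine: 0.77031852 rad / 0.0059889228 rad/s = 128.62389 s. 1 day = 86400 s, so 128.62389 s = 128.62389 / 86400 = 0.0014887024 day ≈ 0.001489 day (4 s.f.).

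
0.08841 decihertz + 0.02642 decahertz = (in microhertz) 1 decihertz = 0.1 Hz, so 0.08841 decihertz = 0.08841 * 0.1 = 0.008841 Hz. 1 decahertz = 10 Hz, so 0.02642 decahertz = 0.02642 * 10 = 0.2642 Hz. Sum: 0.008841 + 0.2642 = 0.273041 Hz. 1 microhertz = 1e-06 Hz, so 0.273041 Hz = 0.273041 / 1e-06 = 273041 microhertz ≈ 2.73e+05 microhertz (4 s.f.). Final answer: 2.73e+05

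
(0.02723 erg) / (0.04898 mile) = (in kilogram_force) 3.523e-12. Check: 1 erg = 1e-07 J, so 0.02723 erg = 0.02723 * 1e-07 = 2.723e-09 J. 1 mile = 1609.344 m, so 0.04898 mile = 0.04898 * 1609.344 = 78.825669 m. Combine: 2.723e-09 J / 78.825669 m = 3.4544585e-11 N. 1 kilogram_force = 9.80665 N, so 3.4544585e-11 N = 3.4544585e-11 / 9.80665 = 3.5225673e-12 kilogram_force ≈ 3.523e-12 kilogram_force (4 s.f.).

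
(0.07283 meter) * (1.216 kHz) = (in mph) 198.1. Check: 0.07283 meter = 0.07283 m. 1 kHz = 1000 Hz, so 1.216 kHz = 1.216 * 1000 = 1216 Hz. Combine: 0.07283 m * 1216 Hz = 88.56128 m/s. 1 mph = 0.44704 m/s, so 88.56128 m/s = 88.56128 / 0.44704 = 198.10594 mph ≈ 198.1 mph (4 s.f.).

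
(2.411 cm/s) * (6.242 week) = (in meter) 9.102e+04. Check: 1 cm/s = 0.01 m/s, so 2.411 cm/s = 2.411 * 0.01 = 0.02411 m/s. 1 week = 604800 s, so 6.242 week = 6.242 * 604800 = 3775161.6 s. Combine: 0.02411 m/s * 3775161.6 s = 91019.146 m. 91019.146 m = 91019.146 meter ≈ 9.102e+04 meter (4 s.f.).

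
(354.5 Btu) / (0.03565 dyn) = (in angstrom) 1 Btu = 1055.0559 J, so 354.5 Btu = 354.5 * 1055.0559 = 374017.3 J. 1 dyn = 1e-05 N, so 0.03565 dyn = 0.03565 * 1e-05 = 3.565e-07 N. Combine: 374017.3 J / 3.565e-07 N = 1.0491369e+12 m. 1 angstrom = 1e-10 m, so 1.0491369e+12 m = 1.0491369e+12 / 1e-10 = 1.0491369e+22 angstrom ≈ 1.049e+22 angstrom (4 s.f.). Final answer: 1.049e+22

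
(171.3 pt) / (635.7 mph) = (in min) 3.544e-06. Check: 1 pt = 0.00035277778 m, so 171.3 pt = 171.3 * 0.00035277778 = 0.060430833 m. 1 mph = 0.44704 m/s, so 635.7 mph = 635.7 * 0.44704 = 284.18333 m/s. Combine: 0.060430833 m / 284.18333 m/s = 0.00021264736 s. 1 min = 60 s, so 0.00021264736 s = 0.00021264736 / 60 = 3.5441226e-06 min ≈ 3.544e-06 min (4 s.f.).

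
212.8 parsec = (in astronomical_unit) 1 parsec = 3.0856776e+16 m, so 212.8 parsec = 212.8 * 3.0856776e+16 = 6.5663219e+18 m. 1 astronomical_unit = 1.4959787e+11 m, so 6.5663219e+18 m = 6.5663219e+18 / 1.4959787e+11 = 43893151 astronomical_unit ≈ 4.389e+07 astronomical_unit (4 s.f.). Final answer: 4.389e+07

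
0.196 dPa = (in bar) 1 dPa = 0.1 Pa, so 0.196 dPa = 0.196 * 0.1 = 0.0196 Pa. 1 bar = 100000 Pa, so 0.0196 Pa = 0.0196 / 100000 = 1.96e-07 bar. Final answer: 1.96e-07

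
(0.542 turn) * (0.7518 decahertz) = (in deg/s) 1467. Check: 1 turn = 6.2831853 rad, so 0.542 turn = 0.542 * 6.2831853 = 3.4054864 rad. 1 decahertz = 10 Hz, so 0.7518 decahertz = 0.7518 * 10 = 7.518 Hz. Combine: 3.4054864 rad * 7.518 Hz = 25.602447 rad/s. 1 deg/s = 0.017453293 rad/s, so 25.602447 rad/s = 25.602447 / 0.017453293 = 1466.9122 deg/s ≈ 1467 deg/s (4 s.f.).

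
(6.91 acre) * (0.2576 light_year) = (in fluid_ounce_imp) 2.399e+24. Check: 1 acre = 4046.8564 m^2, so 6.91 acre = 6.91 * 4046.8564 = 27963.778 m^2. 1 light_year = 9.4607305e+15 m, so 0.2576 light_year = 0.2576 * 9.4607305e+15 = 2.4370842e+15 m. Combine: 27963.778 m^2 * 2.4370842e+15 m = 6.815008e+19 m^3. 1 fluid_ounce_imp = 2.8413063e-05 m^3, so 6.815008e+19 m^3 = 6.815008e+19 / 2.8413063e-05 = 2.3985475e+24 fluid_ounce_imp ≈ 2.399e+24 fluid_ounce_imp (4 s.f.).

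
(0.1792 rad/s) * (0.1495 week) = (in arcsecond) 3.342e+09. Check: 0.1792 rad/s is already in rad/s. 1 week = 604800 s, so 0.1495 week = 0.1495 * 604800 = 90417.6 s. Combine: 0.1792 rad/s * 90417.6 s = 16202.834 rad. 1 arcsecond = 4.8481368e-06 rad, so 16202.834 rad = 16202.834 / 4.8481368e-06 = 3.3420744e+09 arcsecond ≈ 3.342e+09 arcsecond (4 s.f.).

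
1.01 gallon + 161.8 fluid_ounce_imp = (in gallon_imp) 1.852. Check: 1 gallon = 0.0037854118 m^3, so 1.01 gallon = 1.01 * 0.0037854118 = 0.0038232659 m^3. 1 fluid_ounce_imp = 2.8413063e-05 m^3, so 161.8 fluid_ounce_imp = 161.8 * 2.8413063e-05 = 0.0045972335 m^3. Sum: 0.0038232659 + 0.0045972335 = 0.0084204994 m^3. 1 gallon_imp = 0.00454609 m^3, so 0.0084204994 m^3 = 0.0084204994 / 0.00454609 = 1.8522509 gallon_imp ≈ 1.852 gallon_imp (4 s.f.).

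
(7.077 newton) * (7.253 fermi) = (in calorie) 7.077 newton = 7.077 N. 1 fermi = 1e-15 m, so 7.253 fermi = 7.253 * 1e-15 = 7.253e-15 m. Combine: 7.077 N * 7.253e-15 m = 5.1329481e-14 J. 1 calorie = 4.184 J, so 5.1329481e-14 J = 5.1329481e-14 / 4.184 = 1.226804e-14 calorie ≈ 1.227e-14 calorie (4 s.f.). Final answer: 1.227e-14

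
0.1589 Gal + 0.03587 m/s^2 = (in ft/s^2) 1 Gal = 0.01 m/s^2, so 0.1589 Gal = 0.1589 * 0.01 = 0.001589 m/s^2. 0.03587 m/s^2 is already in m/s^2. Sum: 0.001589 + 0.03587 = 0.037459 m/s^2. 1 ft/s^2 = 0.3048 m/s^2, so 0.037459 m/s^2 = 0.037459 / 0.3048 = 0.12289698 ft/s^2 ≈ 0.1229 ft/s^2 (4 s.f.). Final answer: 0.1229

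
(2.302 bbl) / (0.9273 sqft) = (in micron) 1 bbl = 0.15898729 m^3, so 2.302 bbl = 2.302 * 0.15898729 = 0.36598875 m^3. 1 sqft = 0.09290304 m^2, so 0.9273 sqft = 0.9273 * 0.09290304 = 0.086148989 m^2. Combine: 0.36598875 m^3 / 0.086148989 m^2 = 4.2483233 m. 1 micron = 1e-06 m, so 4.2483233 m = 4.2483233 / 1e-06 = 4248323.3 micron ≈ 4.248e+06 micron (4 s.f.). Final answer: 4.248e+06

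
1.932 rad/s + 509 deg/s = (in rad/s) 1.932 rad/s is already in rad/s. 1 deg/s = 0.017453293 rad/s, so 509 deg/s = 509 * 0.017453293 = 8.8837259 rad/s. Sum: 1.932 + 8.8837259 = 10.815726 rad/s. Result: 10.815726 rad/s ≈ 10.82 rad/s (4 s.f.). Final answer: 10.82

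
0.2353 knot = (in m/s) 0.121. Check: 1 knot = 0.51444444 m/s, so 0.2353 knot = 0.2353 * 0.51444444 = 0.12104878 m/s. Result: 0.12104878 m/s ≈ 0.121 m/s (4 s.f.).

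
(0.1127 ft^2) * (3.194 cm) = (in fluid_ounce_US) 1 ft^2 = 0.09290304 m^2, so 0.1127 ft^2 = 0.1127 * 0.09290304 = 0.010470173 m^2. 1 cm = 0.01 m, so 3.194 cm = 3.194 * 0.01 = 0.03194 m. Combine: 0.010470173 m^2 * 0.03194 m = 0.00033441731 m^3. 1 fluid_ounce_US = 2.957353e-05 m^3, so 0.00033441731 m^3 = 0.00033441731 / 2.957353e-05 = 11.307995 fluid_ounce_US ≈ 11.31 fluid_ounce_US (4 s.f.). Final answer: 11.31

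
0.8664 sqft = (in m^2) 0.08049. Check: 1 sqft = 0.09290304 m^2, so 0.8664 sqft = 0.8664 * 0.09290304 = 0.080491194 m^2. Result: 0.080491194 m^2 ≈ 0.08049 m^2 (4 s.f.).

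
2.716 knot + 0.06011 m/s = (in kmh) 5.246. Check: 1 knot = 0.51444444 m/s, so 2.716 knot = 2.716 * 0.51444444 = 1.3972311 m/s. 0.06011 m/s is already in m/s. Sum: 1.3972311 + 0.06011 = 1.4573411 m/s. 1 kmh = 0.27777778 m/s, so 1.4573411 m/s = 1.4573411 / 0.27777778 = 5.246428 kmh ≈ 5.246 kmh (4 s.f.).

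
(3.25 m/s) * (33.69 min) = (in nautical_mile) 3.25 m/s is already in m/s. 1 min = 60 s, so 33.69 min = 33.69 * 60 = 2021.4 s. Combine: 3.25 m/s * 2021.4 s = 6569.55 m. 1 nautical_mile = 1852 m, so 6569.55 m = 6569.55 / 1852 = 3.5472732 nautical_mile ≈ 3.547 nautical_mile (4 s.f.). Final answer: 3.547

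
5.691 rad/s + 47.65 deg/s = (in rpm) 5.691 rad/s is already in rad/s. 1 deg/s = 0.017453293 rad/s, so 47.65 deg/s = 47.65 * 0.017453293 = 0.83164939 rad/s. Sum: 5.691 + 0.83164939 = 6.5226494 rad/s. 1 rpm = 0.10471976 rad/s, so 6.5226494 rad/s = 6.5226494 / 0.10471976 = 62.286714 rpm ≈ 62.29 rpm (4 s.f.). Final answer: 62.29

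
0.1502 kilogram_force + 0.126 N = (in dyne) 1 kilogram_force = 9.80665 N, so 0.1502 kilogram_force = 0.1502 * 9.80665 = 1.4729588 N. 0.126 N is already in N. Sum: 1.4729588 + 0.126 = 1.5989588 N. 1 dyne = 1e-05 N, so 1.5989588 N = 1.5989588 / 1e-05 = 159895.88 dyne ≈ 1.599e+05 dyne (4 s.f.). Final answer: 1.599e+05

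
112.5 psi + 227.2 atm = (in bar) 238. Check: 1 psi = 6894.7573 Pa, so 112.5 psi = 112.5 * 6894.7573 = 775660.2 Pa. 1 atm = 101325 Pa, so 227.2 atm = 227.2 * 101325 = 23021040 Pa. Sum: 775660.2 + 23021040 = 23796700 Pa. 1 bar = 100000 Pa, so 23796700 Pa = 23796700 / 100000 = 237.967 bar ≈ 238 bar (4 s.f.).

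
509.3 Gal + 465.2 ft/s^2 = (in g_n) 1 Gal = 0.01 m/s^2, so 509.3 Gal = 509.3 * 0.01 = 5.093 m/s^2. 1 ft/s^2 = 0.3048 m/s^2, so 465.2 ft/s^2 = 465.2 * 0.3048 = 141.79296 m/s^2. Sum: 5.093 + 141.79296 = 146.88596 m/s^2. 1 g_n = 9.80665 m/s^2, so 146.88596 m/s^2 = 146.88596 / 9.80665 = 14.978199 g_n ≈ 14.98 g_n (4 s.f.). Final answer: 14.98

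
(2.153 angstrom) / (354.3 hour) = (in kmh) 1 angstrom = 1e-10 m, so 2.153 angstrom = 2.153 * 1e-10 = 2.153e-10 m. 1 hour = 3600 s, so 354.3 hour = 354.3 * 3600 = 1275480 s. Combine: 2.153e-10 m / 1275480 s = 1.687992e-16 m/s. 1 kmh = 0.27777778 m/s, so 1.687992e-16 m/s = 1.687992e-16 / 0.27777778 = 6.0767711e-16 kmh ≈ 6.077e-16 kmh (4 s.f.). Final answer: 6.077e-16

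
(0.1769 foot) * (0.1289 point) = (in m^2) 2.452e-06. Check: 1 foot = 0.3048 m, so 0.1769 foot = 0.1769 * 0.3048 = 0.05391912 m. 1 point = 0.00035277778 m, so 0.1289 point = 0.1289 * 0.00035277778 = 4.5473056e-05 m. Combine: 0.05391912 m * 4.5473056e-05 m = 2.4518671e-06 m^2. Result: 2.4518671e-06 m^2 ≈ 2.452e-06 m^2 (4 s.f.).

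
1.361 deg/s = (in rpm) 1 deg/s = 0.017453293 rad/s, so 1.361 deg/s = 1.361 * 0.017453293 = 0.023753931 rad/s. 1 rpm = 0.10471976 rad/s, so 0.023753931 rad/s = 0.023753931 / 0.10471976 = 0.22683333 rpm ≈ 0.2268 rpm (4 s.f.). Final answer: 0.2268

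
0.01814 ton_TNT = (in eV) 4.737e+26. Check: 1 ton_TNT = 4.184e+09 J, so 0.01814 ton_TNT = 0.01814 * 4.184e+09 = 75897760 J. 1 eV = 1.6021766e-19 J, so 75897760 J = 75897760 / 1.6021766e-19 = 4.7371656e+26 eV ≈ 4.737e+26 eV (4 s.f.).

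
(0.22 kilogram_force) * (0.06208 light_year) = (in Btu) 1.201e+12. Check: 1 kilogram_force = 9.80665 N, so 0.22 kilogram_force = 0.22 * 9.80665 = 2.157463 N. 1 light_year = 9.4607305e+15 m, so 0.06208 light_year = 0.06208 * 9.4607305e+15 = 5.8732215e+14 m. Combine: 2.157463 N * 5.8732215e+14 m = 1.2671258e+15 J. 1 Btu = 1055.0559 J, so 1.2671258e+15 J = 1.2671258e+15 / 1055.0559 = 1.2010035e+12 Btu ≈ 1.201e+12 Btu (4 s.f.).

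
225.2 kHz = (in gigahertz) 1 kHz = 1000 Hz, so 225.2 kHz = 225.2 * 1000 = 225200 Hz. 1 gigahertz = 1e+09 Hz, so 225200 Hz = 225200 / 1e+09 = 0.0002252 gigahertz. Final answer: 0.0002252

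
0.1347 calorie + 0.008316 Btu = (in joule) 9.337. Check: 1 calorie = 4.184 J, so 0.1347 calorie = 0.1347 * 4.184 = 0.5635848 J. 1 Btu = 1055.0559 J, so 0.008316 Btu = 0.008316 * 1055.0559 = 8.7738445 J. Sum: 0.5635848 + 8.7738445 = 9.3374293 J. 9.3374293 J = 9.3374293 joule ≈ 9.337 joule (4 s.f.).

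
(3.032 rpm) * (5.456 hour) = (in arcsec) 1 rpm = 0.10471976 rad/s, so 3.032 rpm = 3.032 * 0.10471976 = 0.3175103 rad/s. 1 hour = 3600 s, so 5.456 hour = 5.456 * 3600 = 19641.6 s. Combine: 0.3175103 rad/s * 19641.6 s = 6236.4103 rad. 1 arcsec = 4.8481368e-06 rad, so 6236.4103 rad = 6236.4103 / 4.8481368e-06 = 1.286352e+09 arcsec ≈ 1.286e+09 arcsec (4 s.f.). Final answer: 1.286e+09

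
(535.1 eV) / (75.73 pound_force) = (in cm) 1 eV = 1.6021766e-19 J, so 535.1 eV = 535.1 * 1.6021766e-19 = 8.5732472e-17 J. 1 pound_force = 4.4482216 N, so 75.73 pound_force = 75.73 * 4.4482216 = 336.86382 N. Combine: 8.5732472e-17 J / 336.86382 N = 2.5450187e-19 m. 1 cm = 0.01 m, so 2.5450187e-19 m = 2.5450187e-19 / 0.01 = 2.5450187e-17 cm ≈ 2.545e-17 cm (4 s.f.). Final answer: 2.545e-17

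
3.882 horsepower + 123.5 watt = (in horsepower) 1 horsepower = 745.69987 W, so 3.882 horsepower = 3.882 * 745.69987 = 2894.8069 W. 123.5 watt = 123.5 W. Sum: 2894.8069 + 123.5 = 3018.3069 W. 1 horsepower = 745.69987 W, so 3018.3069 W = 3018.3069 / 745.69987 = 4.0476162 horsepower ≈ 4.048 horsepower (4 s.f.). Final answer: 4.048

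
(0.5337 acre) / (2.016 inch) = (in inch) 1 acre = 4046.8564 m^2, so 0.5337 acre = 0.5337 * 4046.8564 = 2159.8073 m^2. 1 inch = 0.0254 m, so 2.016 inch = 2.016 * 0.0254 = 0.0512064 m. Combine: 2159.8073 m^2 / 0.0512064 m = 42178.463 m. 1 inch = 0.0254 m, so 42178.463 m = 42178.463 / 0.0254 = 1660569.4 inch ≈ 1.661e+06 inch (4 s.f.). Final answer: 1.661e+06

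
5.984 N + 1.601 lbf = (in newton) 5.984 N is already in N. 1 lbf = 4.4482216 N, so 1.601 lbf = 1.601 * 4.4482216 = 7.1216028 N. Sum: 5.984 + 7.1216028 = 13.105603 N. 13.105603 N = 13.105603 newton ≈ 13.11 newton (4 s.f.). Final answer: 13.11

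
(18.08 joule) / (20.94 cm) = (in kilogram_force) 18.08 joule = 18.08 J. 1 cm = 0.01 m, so 20.94 cm = 20.94 * 0.01 = 0.2094 m. Combine: 18.08 J / 0.2094 m = 86.341929 N. 1 kilogram_force = 9.80665 N, so 86.341929 N = 86.341929 / 9.80665 = 8.8044265 kilogram_force ≈ 8.804 kilogram_force (4 s.f.). Final answer: 8.804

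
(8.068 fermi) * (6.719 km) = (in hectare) 5.421e-15. Check: 1 fermi = 1e-15 m, so 8.068 fermi = 8.068 * 1e-15 = 8.068e-15 m. 1 km = 1000 m, so 6.719 km = 6.719 * 1000 = 6719 m. Combine: 8.068e-15 m * 6719 m = 5.4208892e-11 m^2. 1 hectare = 10000 m^2, so 5.4208892e-11 m^2 = 5.4208892e-11 / 10000 = 5.4208892e-15 hectare ≈ 5.421e-15 hectare (4 s.f.).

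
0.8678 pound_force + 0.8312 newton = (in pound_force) 1.055. Check: 1 pound_force = 4.4482216 N, so 0.8678 pound_force = 0.8678 * 4.4482216 = 3.8601667 N. 0.8312 newton = 0.8312 N. Sum: 3.8601667 + 0.8312 = 4.6913667 N. 1 pound_force = 4.4482216 N, so 4.6913667 N = 4.6913667 / 4.4482216 = 1.0546612 pound_force ≈ 1.055 pound_force (4 s.f.).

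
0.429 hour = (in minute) 25.74. Check: 1 hour = 3600 s, so 0.429 hour = 0.429 * 3600 = 1544.4 s. 1 minute = 60 s, so 1544.4 s = 1544.4 / 60 = 25.74 minute.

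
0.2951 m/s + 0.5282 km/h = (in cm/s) 0.2951 m/s is already in m/s. 1 km/h = 0.27777778 m/s, so 0.5282 km/h = 0.5282 * 0.27777778 = 0.14672222 m/s. Sum: 0.2951 + 0.14672222 = 0.44182222 m/s. 1 cm/s = 0.01 m/s, so 0.44182222 m/s = 0.44182222 / 0.01 = 44.182222 cm/s ≈ 44.18 cm/s (4 s.f.). Final answer: 44.18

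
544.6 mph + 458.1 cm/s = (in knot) 1 mph = 0.44704 m/s, so 544.6 mph = 544.6 * 0.44704 = 243.45798 m/s. 1 cm/s = 0.01 m/s, so 458.1 cm/s = 458.1 * 0.01 = 4.581 m/s. Sum: 243.45798 + 4.581 = 248.03898 m/s. 1 knot = 0.51444444 m/s, so 248.03898 m/s = 248.03898 / 0.51444444 = 482.14921 knot ≈ 482.1 knot (4 s.f.). Final answer: 482.1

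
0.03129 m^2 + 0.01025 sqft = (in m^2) 0.03224. Check: 0.03129 m^2 is already in m^2. 1 sqft = 0.09290304 m^2, so 0.01025 sqft = 0.01025 * 0.09290304 = 0.00095225616 m^2. Sum: 0.03129 + 0.00095225616 = 0.032242256 m^2. Result: 0.032242256 m^2 ≈ 0.03224 m^2 (4 s.f.).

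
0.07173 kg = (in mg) 1 mg = 1e-06 kg, so 0.07173 kg = 0.07173 / 1e-06 = 71730 mg ≈ 7.173e+04 mg (4 s.f.). Final answer: 7.173e+04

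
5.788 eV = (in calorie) 1 eV = 1.6021766e-19 J, so 5.788 eV = 5.788 * 1.6021766e-19 = 9.2733984e-19 J. 1 calorie = 4.184 J, so 9.2733984e-19 J = 9.2733984e-19 / 4.184 = 2.2163954e-19 calorie ≈ 2.216e-19 calorie (4 s.f.). Final answer: 2.216e-19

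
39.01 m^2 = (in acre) 1 acre = 4046.8564 m^2, so 39.01 m^2 = 39.01 / 4046.8564 = 0.0096395809 acre ≈ 0.00964 acre (4 s.f.). Final answer: 0.00964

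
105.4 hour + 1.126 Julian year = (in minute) 1 hour = 3600 s, so 105.4 hour = 105.4 * 3600 = 379440 s. 1 Julian year = 31557600 s, so 1.126 Julian year = 1.126 * 31557600 = 35533858 s. Sum: 379440 + 35533858 = 35913298 s. 1 minute = 60 s, so 35913298 s = 35913298 / 60 = 598554.96 minute ≈ 5.986e+05 minute (4 s.f.). Final answer: 5.986e+05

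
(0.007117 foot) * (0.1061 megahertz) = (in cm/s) 1 foot = 0.3048 m, so 0.007117 foot = 0.007117 * 0.3048 = 0.0021692616 m. 1 megahertz = 1000000 Hz, so 0.1061 megahertz = 0.1061 * 1000000 = 106100 Hz. Combine: 0.0021692616 m * 106100 Hz = 230.15866 m/s. 1 cm/s = 0.01 m/s, so 230.15866 m/s = 230.15866 / 0.01 = 23015.866 cm/s ≈ 2.302e+04 cm/s (4 s.f.). Final answer: 2.302e+04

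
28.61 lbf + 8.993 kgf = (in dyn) 2.155e+07. Check: 1 lbf = 4.4482216 N, so 28.61 lbf = 28.61 * 4.4482216 = 127.26362 N. 1 kgf = 9.80665 N, so 8.993 kgf = 8.993 * 9.80665 = 88.191203 N. Sum: 127.26362 + 88.191203 = 215.45482 N. 1 dyn = 1e-05 N, so 215.45482 N = 215.45482 / 1e-05 = 21545482 dyn ≈ 2.155e+07 dyn (4 s.f.).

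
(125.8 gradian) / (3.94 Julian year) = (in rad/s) 1.589e-08. Check: 1 gradian = 0.015707963 rad, so 125.8 gradian = 125.8 * 0.015707963 = 1.9760618 rad. 1 Julian year = 31557600 s, so 3.94 Julian year = 3.94 * 31557600 = 1.2433694e+08 s. Combine: 1.9760618 rad / 1.2433694e+08 s = 1.5892797e-08 rad/s. Result: 1.5892797e-08 rad/s ≈ 1.589e-08 rad/s (4 s.f.).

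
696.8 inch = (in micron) 1 inch = 0.0254 m, so 696.8 inch = 696.8 * 0.0254 = 17.69872 m. 1 micron = 1e-06 m, so 17.69872 m = 17.69872 / 1e-06 = 17698720 micron ≈ 1.77e+07 micron (4 s.f.). Final answer: 1.77e+07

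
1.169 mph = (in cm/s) 1 mph = 0.44704 m/s, so 1.169 mph = 1.169 * 0.44704 = 0.52258976 m/s. 1 cm/s = 0.01 m/s, so 0.52258976 m/s = 0.52258976 / 0.01 = 52.258976 cm/s ≈ 52.26 cm/s (4 s.f.). Final answer: 52.26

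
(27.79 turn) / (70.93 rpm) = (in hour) 0.00653. Check: 1 turn = 6.2831853 rad, so 27.79 turn = 27.79 * 6.2831853 = 174.60972 rad. 1 rpm = 0.10471976 rad/s, so 70.93 rpm = 70.93 * 0.10471976 = 7.4277722 rad/s. Combine: 174.60972 rad / 7.4277722 rad/s = 23.507684 s. 1 hour = 3600 s, so 23.507684 s = 23.507684 / 3600 = 0.0065299121 hour ≈ 0.00653 hour (4 s.f.).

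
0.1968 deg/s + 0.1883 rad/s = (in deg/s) 1 deg/s = 0.017453293 rad/s, so 0.1968 deg/s = 0.1968 * 0.017453293 = 0.003434808 rad/s. 0.1883 rad/s is already in rad/s. Sum: 0.003434808 + 0.1883 = 0.19173481 rad/s. 1 deg/s = 0.017453293 rad/s, so 0.19173481 rad/s = 0.19173481 / 0.017453293 = 10.985595 deg/s ≈ 10.99 deg/s (4 s.f.). Final answer: 10.99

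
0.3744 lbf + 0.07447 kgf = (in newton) 2.396. Check: 1 lbf = 4.4482216 N, so 0.3744 lbf = 0.3744 * 4.4482216 = 1.6654142 N. 1 kgf = 9.80665 N, so 0.07447 kgf = 0.07447 * 9.80665 = 0.73030123 N. Sum: 1.6654142 + 0.73030123 = 2.3957154 N. 2.3957154 N = 2.3957154 newton ≈ 2.396 newton (4 s.f.).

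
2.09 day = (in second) 1.806e+05. Check: 1 day = 86400 s, so 2.09 day = 2.09 * 86400 = 180576 s. 180576 s = 180576 second ≈ 1.806e+05 second (4 s.f.).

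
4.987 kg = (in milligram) 4.987e+06. Check: 1 milligram = 1e-06 kg, so 4.987 kg = 4.987 / 1e-06 = 4987000 milligram ≈ 4.987e+06 milligram (4 s.f.).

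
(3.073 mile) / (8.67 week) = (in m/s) 0.0009431. Check: 1 mile = 1609.344 m, so 3.073 mile = 3.073 * 1609.344 = 4945.5141 m. 1 week = 604800 s, so 8.67 week = 8.67 * 604800 = 5243616 s. Combine: 4945.5141 m / 5243616 s = 0.00094314956 m/s. Result: 0.00094314956 m/s ≈ 0.0009431 m/s (4 s.f.).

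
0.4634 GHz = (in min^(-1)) 1 GHz = 1e+09 Hz, so 0.4634 GHz = 0.4634 * 1e+09 = 4.634e+08 Hz. 1 min^(-1) = 0.016666667 Hz, so 4.634e+08 Hz = 4.634e+08 / 0.016666667 = 2.7804e+10 min^(-1) ≈ 2.78e+10 min^(-1) (4 s.f.). Final answer: 2.78e+10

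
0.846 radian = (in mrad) 846. Check: 0.846 radian = 0.846 rad. 1 mrad = 0.001 rad, so 0.846 rad = 0.846 / 0.001 = 846 mrad.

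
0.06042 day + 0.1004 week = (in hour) 18.32. Check: 1 day = 86400 s, so 0.06042 day = 0.06042 * 86400 = 5220.288 s. 1 week = 604800 s, so 0.1004 week = 0.1004 * 604800 = 60721.92 s. Sum: 5220.288 + 60721.92 = 65942.208 s. 1 hour = 3600 s, so 65942.208 s = 65942.208 / 3600 = 18.31728 hour ≈ 18.32 hour (4 s.f.).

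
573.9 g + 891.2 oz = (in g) 2.584e+04. Check: 1 g = 0.001 kg, so 573.9 g = 573.9 * 0.001 = 0.5739 kg. 1 oz = 0.028349523 kg, so 891.2 oz = 891.2 * 0.028349523 = 25.265095 kg. Sum: 0.5739 + 25.265095 = 25.838995 kg. 1 g = 0.001 kg, so 25.838995 kg = 25.838995 / 0.001 = 25838.995 g ≈ 2.584e+04 g (4 s.f.).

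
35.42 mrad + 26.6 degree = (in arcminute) 1718. Check: 1 mrad = 0.001 rad, so 35.42 mrad = 35.42 * 0.001 = 0.03542 rad. 1 degree = 0.017453293 rad, so 26.6 degree = 26.6 * 0.017453293 = 0.46425758 rad. Sum: 0.03542 + 0.46425758 = 0.49967758 rad. 1 arcminute = 0.00029088821 rad, so 0.49967758 rad = 0.49967758 / 0.00029088821 = 1717.765 arcminute ≈ 1718 arcminute (4 s.f.).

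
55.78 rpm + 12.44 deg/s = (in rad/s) 1 rpm = 0.10471976 rad/s, so 55.78 rpm = 55.78 * 0.10471976 = 5.8412679 rad/s. 1 deg/s = 0.017453293 rad/s, so 12.44 deg/s = 12.44 * 0.017453293 = 0.21711896 rad/s. Sum: 5.8412679 + 0.21711896 = 6.0583869 rad/s. Result: 6.0583869 rad/s ≈ 6.058 rad/s (4 s.f.). Final answer: 6.058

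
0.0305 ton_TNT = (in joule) 1.276e+08. Check: 1 ton_TNT = 4.184e+09 J, so 0.0305 ton_TNT = 0.0305 * 4.184e+09 = 1.27612e+08 J. 1.27612e+08 J = 1.27612e+08 joule ≈ 1.276e+08 joule (4 s.f.).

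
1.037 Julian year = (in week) 54.11. Check: 1 Julian year = 31557600 s, so 1.037 Julian year = 1.037 * 31557600 = 32725231 s. 1 week = 604800 s, so 32725231 s = 32725231 / 604800 = 54.109179 week ≈ 54.11 week (4 s.f.).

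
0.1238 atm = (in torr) 1 atm = 101325 Pa, so 0.1238 atm = 0.1238 * 101325 = 12544.035 Pa. 1 torr = 133.32237 Pa, so 12544.035 Pa = 12544.035 / 133.32237 = 94.088 torr ≈ 94.09 torr (4 s.f.). Final answer: 94.09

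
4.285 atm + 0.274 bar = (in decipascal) 4.616e+06. Check: 1 atm = 101325 Pa, so 4.285 atm = 4.285 * 101325 = 434177.62 Pa. 1 bar = 100000 Pa, so 0.274 bar = 0.274 * 100000 = 27400 Pa. Sum: 434177.62 + 27400 = 461577.62 Pa. 1 decipascal = 0.1 Pa, so 461577.62 Pa = 461577.62 / 0.1 = 4615776.2 decipascal ≈ 4.616e+06 decipascal (4 s.f.).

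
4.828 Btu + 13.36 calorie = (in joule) 1 Btu = 1055.0559 J, so 4.828 Btu = 4.828 * 1055.0559 = 5093.8097 J. 1 calorie = 4.184 J, so 13.36 calorie = 13.36 * 4.184 = 55.89824 J. Sum: 5093.8097 + 55.89824 = 5149.7079 J. 5149.7079 J = 5149.7079 joule ≈ 5150 joule (4 s.f.). Final answer: 5150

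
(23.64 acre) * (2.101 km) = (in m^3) 1 acre = 4046.8564 m^2, so 23.64 acre = 23.64 * 4046.8564 = 95667.686 m^2. 1 km = 1000 m, so 2.101 km = 2.101 * 1000 = 2101 m. Combine: 95667.686 m^2 * 2101 m = 2.0099781e+08 m^3. Result: 2.0099781e+08 m^3 ≈ 2.01e+08 m^3 (4 s.f.). Final answer: 2.01e+08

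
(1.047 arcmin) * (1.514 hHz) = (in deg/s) 2.642. Check: 1 arcmin = 0.00029088821 rad, so 1.047 arcmin = 1.047 * 0.00029088821 = 0.00030455995 rad. 1 hHz = 100 Hz, so 1.514 hHz = 1.514 * 100 = 151.4 Hz. Combine: 0.00030455995 rad * 151.4 Hz = 0.046110377 rad/s. 1 deg/s = 0.017453293 rad/s, so 0.046110377 rad/s = 0.046110377 / 0.017453293 = 2.64193 deg/s ≈ 2.642 deg/s (4 s.f.).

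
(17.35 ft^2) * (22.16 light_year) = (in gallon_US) 8.927e+19. Check: 1 ft^2 = 0.09290304 m^2, so 17.35 ft^2 = 17.35 * 0.09290304 = 1.6118677 m^2. 1 light_year = 9.4607305e+15 m, so 22.16 light_year = 22.16 * 9.4607305e+15 = 2.0964979e+17 m. Combine: 1.6118677 m^2 * 2.0964979e+17 m = 3.3792773e+17 m^3. 1 gallon_US = 0.0037854118 m^3, so 3.3792773e+17 m^3 = 3.3792773e+17 / 0.0037854118 = 8.9271062e+19 gallon_US ≈ 8.927e+19 gallon_US (4 s.f.).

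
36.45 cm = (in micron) 3.645e+05. Check: 1 cm = 0.01 m, so 36.45 cm = 36.45 * 0.01 = 0.3645 m. 1 micron = 1e-06 m, so 0.3645 m = 0.3645 / 1e-06 = 364500 micron ≈ 3.645e+05 micron (4 s.f.).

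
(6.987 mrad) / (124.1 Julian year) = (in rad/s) 1 mrad = 0.001 rad, so 6.987 mrad = 6.987 * 0.001 = 0.006987 rad. 1 Julian year = 31557600 s, so 124.1 Julian year = 124.1 * 31557600 = 3.9162982e+09 s. Combine: 0.006987 rad / 3.9162982e+09 s = 1.7840828e-12 rad/s. Result: 1.7840828e-12 rad/s ≈ 1.784e-12 rad/s (4 s.f.). Final answer: 1.784e-12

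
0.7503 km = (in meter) 750.3. Check: 1 km = 1000 m, so 0.7503 km = 0.7503 * 1000 = 750.3 m. 750.3 m = 750.3 meter.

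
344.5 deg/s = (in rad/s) 6.013. Check: 1 deg/s = 0.017453293 rad/s, so 344.5 deg/s = 344.5 * 0.017453293 = 6.0126593 rad/s. Result: 6.0126593 rad/s ≈ 6.013 rad/s (4 s.f.).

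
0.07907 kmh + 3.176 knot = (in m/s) 1.656. Check: 1 kmh = 0.27777778 m/s, so 0.07907 kmh = 0.07907 * 0.27777778 = 0.021963889 m/s. 1 knot = 0.51444444 m/s, so 3.176 knot = 3.176 * 0.51444444 = 1.6338756 m/s. Sum: 0.021963889 + 1.6338756 = 1.6558394 m/s. Result: 1.6558394 m/s ≈ 1.656 m/s (4 s.f.).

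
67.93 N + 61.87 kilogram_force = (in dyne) 67.93 N is already in N. 1 kilogram_force = 9.80665 N, so 61.87 kilogram_force = 61.87 * 9.80665 = 606.73744 N. Sum: 67.93 + 606.73744 = 674.66744 N. 1 dyne = 1e-05 N, so 674.66744 N = 674.66744 / 1e-05 = 67466744 dyne ≈ 6.747e+07 dyne (4 s.f.). Final answer: 6.747e+07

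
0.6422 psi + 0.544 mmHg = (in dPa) 4.5e+04. Check: 1 psi = 6894.7573 Pa, so 0.6422 psi = 0.6422 * 6894.7573 = 4427.8131 Pa. 1 mmHg = 133.32237 Pa, so 0.544 mmHg = 0.544 * 133.32237 = 72.527368 Pa. Sum: 4427.8131 + 72.527368 = 4500.3405 Pa. 1 dPa = 0.1 Pa, so 4500.3405 Pa = 4500.3405 / 0.1 = 45003.405 dPa ≈ 4.5e+04 dPa (4 s.f.).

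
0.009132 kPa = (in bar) 9.132e-05. Check: 1 kPa = 1000 Pa, so 0.009132 kPa = 0.009132 * 1000 = 9.132 Pa. 1 bar = 100000 Pa, so 9.132 Pa = 9.132 / 100000 = 9.132e-05 bar.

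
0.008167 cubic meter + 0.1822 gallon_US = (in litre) 8.857. Check: 0.008167 cubic meter = 0.008167 m^3. 1 gallon_US = 0.0037854118 m^3, so 0.1822 gallon_US = 0.1822 * 0.0037854118 = 0.00068970203 m^3. Sum: 0.008167 + 0.00068970203 = 0.008856702 m^3. 1 litre = 0.001 m^3, so 0.008856702 m^3 = 0.008856702 / 0.001 = 8.856702 litre ≈ 8.857 litre (4 s.f.).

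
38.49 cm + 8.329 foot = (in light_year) 3.09e-16. Check: 1 cm = 0.01 m, so 38.49 cm = 38.49 * 0.01 = 0.3849 m. 1 foot = 0.3048 m, so 8.329 foot = 8.329 * 0.3048 = 2.5386792 m. Sum: 0.3849 + 2.5386792 = 2.9235792 m. 1 light_year = 9.4607305e+15 m, so 2.9235792 m = 2.9235792 / 9.4607305e+15 = 3.0902257e-16 light_year ≈ 3.09e-16 light_year (4 s.f.).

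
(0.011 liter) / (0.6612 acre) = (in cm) 1 liter = 0.001 m^3, so 0.011 liter = 0.011 * 0.001 = 1.1e-05 m^3. 1 acre = 4046.8564 m^2, so 0.6612 acre = 0.6612 * 4046.8564 = 2675.7815 m^2. Combine: 1.1e-05 m^3 / 2675.7815 m^2 = 4.1109486e-09 m. 1 cm = 0.01 m, so 4.1109486e-09 m = 4.1109486e-09 / 0.01 = 4.1109486e-07 cm ≈ 4.111e-07 cm (4 s.f.). Final answer: 4.111e-07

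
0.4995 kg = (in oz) 1 oz = 0.028349523 kg, so 0.4995 kg = 0.4995 / 0.028349523 = 17.619344 oz ≈ 17.62 oz (4 s.f.). Final answer: 17.62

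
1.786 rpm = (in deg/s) 1 rpm = 0.10471976 rad/s, so 1.786 rpm = 1.786 * 0.10471976 = 0.18702948 rad/s. 1 deg/s = 0.017453293 rad/s, so 0.18702948 rad/s = 0.18702948 / 0.017453293 = 10.716 deg/s ≈ 10.72 deg/s (4 s.f.). Final answer: 10.72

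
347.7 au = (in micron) 1 au = 1.4959787e+11 m, so 347.7 au = 347.7 * 1.4959787e+11 = 5.201518e+13 m. 1 micron = 1e-06 m, so 5.201518e+13 m = 5.201518e+13 / 1e-06 = 5.201518e+19 micron ≈ 5.202e+19 micron (4 s.f.). Final answer: 5.202e+19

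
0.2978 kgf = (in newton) 2.92. Check: 1 kgf = 9.80665 N, so 0.2978 kgf = 0.2978 * 9.80665 = 2.9204204 N. 2.9204204 N = 2.9204204 newton ≈ 2.92 newton (4 s.f.).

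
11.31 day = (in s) 1 day = 86400 s, so 11.31 day = 11.31 * 86400 = 977184 s. Result: 977184 s ≈ 9.772e+05 s (4 s.f.). Final answer: 9.772e+05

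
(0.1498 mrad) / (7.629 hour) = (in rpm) 1 mrad = 0.001 rad, so 0.1498 mrad = 0.1498 * 0.001 = 0.0001498 rad. 1 hour = 3600 s, so 7.629 hour = 7.629 * 3600 = 27464.4 s. Combine: 0.0001498 rad / 27464.4 s = 5.4543336e-09 rad/s. 1 rpm = 0.10471976 rad/s, so 5.4543336e-09 rad/s = 5.4543336e-09 / 0.10471976 = 5.2085049e-08 rpm ≈ 5.209e-08 rpm (4 s.f.). Final answer: 5.209e-08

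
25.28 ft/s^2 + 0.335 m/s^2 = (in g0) 0.8199. Check: 1 ft/s^2 = 0.3048 m/s^2, so 25.28 ft/s^2 = 25.28 * 0.3048 = 7.705344 m/s^2. 0.335 m/s^2 is already in m/s^2. Sum: 7.705344 + 0.335 = 8.040344 m/s^2. 1 g0 = 9.80665 m/s^2, so 8.040344 m/s^2 = 8.040344 / 9.80665 = 0.81988691 g0 ≈ 0.8199 g0 (4 s.f.).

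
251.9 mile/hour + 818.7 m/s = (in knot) 1810. Check: 1 mile/hour = 0.44704 m/s, so 251.9 mile/hour = 251.9 * 0.44704 = 112.60938 m/s. 818.7 m/s is already in m/s. Sum: 112.60938 + 818.7 = 931.30938 m/s. 1 knot = 0.51444444 m/s, so 931.30938 m/s = 931.30938 / 0.51444444 = 1810.3206 knot ≈ 1810 knot (4 s.f.).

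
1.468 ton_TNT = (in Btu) 5.822e+06. Check: 1 ton_TNT = 4.184e+09 J, so 1.468 ton_TNT = 1.468 * 4.184e+09 = 6.142112e+09 J. 1 Btu = 1055.0559 J, so 6.142112e+09 J = 6.142112e+09 / 1055.0559 = 5821598.9 Btu ≈ 5.822e+06 Btu (4 s.f.).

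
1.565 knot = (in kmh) 1 knot = 0.51444444 m/s, so 1.565 knot = 1.565 * 0.51444444 = 0.80510556 m/s. 1 kmh = 0.27777778 m/s, so 0.80510556 m/s = 0.80510556 / 0.27777778 = 2.89838 kmh ≈ 2.898 kmh (4 s.f.). Final answer: 2.898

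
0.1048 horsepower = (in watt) 1 horsepower = 745.69987 W, so 0.1048 horsepower = 0.1048 * 745.69987 = 78.149347 W. 78.149347 W = 78.149347 watt ≈ 78.15 watt (4 s.f.). Final answer: 78.15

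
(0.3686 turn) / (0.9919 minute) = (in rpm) 0.3716. Check: 1 turn = 6.2831853 rad, so 0.3686 turn = 0.3686 * 6.2831853 = 2.3159821 rad. 1 minute = 60 s, so 0.9919 minute = 0.9919 * 60 = 59.514 s. Combine: 2.3159821 rad / 59.514 s = 0.038914913 rad/s. 1 rpm = 0.10471976 rad/s, so 0.038914913 rad/s = 0.038914913 / 0.10471976 = 0.37161004 rpm ≈ 0.3716 rpm (4 s.f.).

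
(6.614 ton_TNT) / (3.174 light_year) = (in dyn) 1 ton_TNT = 4.184e+09 J, so 6.614 ton_TNT = 6.614 * 4.184e+09 = 2.7672976e+10 J. 1 light_year = 9.4607305e+15 m, so 3.174 light_year = 3.174 * 9.4607305e+15 = 3.0028359e+16 m. Combine: 2.7672976e+10 J / 3.0028359e+16 m = 9.215614e-07 N. 1 dyn = 1e-05 N, so 9.215614e-07 N = 9.215614e-07 / 1e-05 = 0.09215614 dyn ≈ 0.09216 dyn (4 s.f.). Final answer: 0.09216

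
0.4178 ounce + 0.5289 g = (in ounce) 0.4365. Check: 1 ounce = 0.028349523 kg, so 0.4178 ounce = 0.4178 * 0.028349523 = 0.011844431 kg. 1 g = 0.001 kg, so 0.5289 g = 0.5289 * 0.001 = 0.0005289 kg. Sum: 0.011844431 + 0.0005289 = 0.012373331 kg. 1 ounce = 0.028349523 kg, so 0.012373331 kg = 0.012373331 / 0.028349523 = 0.4364564 ounce ≈ 0.4365 ounce (4 s.f.).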